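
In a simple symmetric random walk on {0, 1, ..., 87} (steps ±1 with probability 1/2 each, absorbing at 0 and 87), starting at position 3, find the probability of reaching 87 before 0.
P(hit 87 before 0) = 3/87 = 1/29

Let u_k = P(hit 87 before 0 | start at k). Then u_0 = 0, u_87 = 1, and u_k = u_{k-1}/2 + u_{k+1}/2 for 1 ≤ k ≤ 86. This harmonic recurrence is solved by u_k = k/87, giving u_3 = 3/87 = 1/29.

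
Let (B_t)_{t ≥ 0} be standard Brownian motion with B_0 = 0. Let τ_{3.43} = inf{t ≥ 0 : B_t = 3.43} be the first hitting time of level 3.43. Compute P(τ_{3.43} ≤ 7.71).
P(τ_{3.43} ≤ 7.71) = 2(1 − Φ(3.43/√7.71)) = 2(1 − Φ(1.2353)) ≈ 0.2167

By the reflection principle for standard BM, P(τ_b ≤ t) = 2 · P(B_t ≥ b). Since B_t ~ N(0, t), P(B_t ≥ 3.43) = 1 − Φ(3.43/√t) = 1 − Φ(3.43/√7.71) = 1 − Φ(1.2353) ≈ 0.10836. Doubling: P(τ_{3.43} ≤ 7.71) ≈ 2 · 0.10836 = 0.21672 ≈ 0.2167.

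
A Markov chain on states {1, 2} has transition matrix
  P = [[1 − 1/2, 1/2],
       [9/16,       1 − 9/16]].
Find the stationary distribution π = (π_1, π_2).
π_1 = 9/17, π_2 = 8/17

Solve πP = π with π_1 + π_2 = 1. From πP = π: π_1 · (1 − 1/2) + π_2 · 9/16 = π_1 ⇒ π_2 · 9/16 = π_1 · 1/2 ⇒ π_2/π_1 = (1/2)/(9/16) = 8/9. Together with π_1 + π_2 = 1:
  π_1 = (9/16)/(1/2 + 9/16) = (9/16)/(17/16) = 9/17,
  π_2 = (1/2)/(1/2 + 9/16) = (1/2)/(17/16) = 8/17.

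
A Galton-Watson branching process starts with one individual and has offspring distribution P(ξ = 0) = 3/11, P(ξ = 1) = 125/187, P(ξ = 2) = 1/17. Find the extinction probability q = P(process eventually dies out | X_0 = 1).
q = 1

Mean offspring μ = 0·3/11 + 1·125/187 + 2·1/17 = 147/187 ≤ 1. For μ ≤ 1 with offspring not concentrated at 1, the Galton-Watson process goes extinct almost surely, so q = 1.
(Algebraic check: The pgf is f(s) = 3/11 + 125/187·s + 1/17·s². The extinction probability q is the smallest fixed point of f in [0, 1]. Setting s = f(s):
  1/17·s² + (125/187 − 1)·s + 3/11 = 0
  1/17·s² − (3/11 + 1/17)·s + 3/11 = 0
which factors as (s − 1)·(1/17·s − 3/11) = 0, giving roots s = 1 and s = (3/11)/(1/17) = 51/11. Since 51/11 ≥ 1, the smallest root in [0, 1] is s = 1.)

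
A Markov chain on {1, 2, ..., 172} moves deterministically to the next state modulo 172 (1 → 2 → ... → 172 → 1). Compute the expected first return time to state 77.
E[T_77 | X_0 = 77] = 172

The chain cycles deterministically, so starting at state 77 it returns in exactly 172 steps. Equivalently, the stationary distribution is uniform π_j = 1/172 for every state j, so by Kac's formula E[T_77] = 1/π_77 = 172.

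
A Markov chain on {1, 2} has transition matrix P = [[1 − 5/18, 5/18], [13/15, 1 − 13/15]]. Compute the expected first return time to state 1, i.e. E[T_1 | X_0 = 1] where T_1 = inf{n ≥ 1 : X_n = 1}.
E[T_1 | X_0 = 1] = 1/π_1 = 103/78

For an irreducible recurrent Markov chain with stationary distribution π, E[T_i | X_0 = i] = 1/π_i (Kac's formula). Here π_1 = (13/15)/(5/18 + 13/15) = (13/15)/(103/90) = 78/103, so E[T_1 | X_0 = 1] = 1/π_1 = (5/18 + 13/15)/(13/15) = (103/90)/(13/15) = 103/78.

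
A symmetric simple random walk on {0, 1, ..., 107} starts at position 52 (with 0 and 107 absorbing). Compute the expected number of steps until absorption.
E[τ | X_0 = 52] = 2860

Let v_k = E[τ | X_0 = k]. Boundary: v_0 = v_107 = 0. Recurrence: v_k = 1 + (v_{k-1} + v_{k+1})/2 for 1 ≤ k ≤ 106. The particular solution to v_k − (v_{k-1} + v_{k+1})/2 = 1 is v_k = −k^2. Adding homogeneous solution A + B k and matching boundaries gives v_k = k (107 − k). Substituting k = 52: v_52 = 52 · 55 = 2860.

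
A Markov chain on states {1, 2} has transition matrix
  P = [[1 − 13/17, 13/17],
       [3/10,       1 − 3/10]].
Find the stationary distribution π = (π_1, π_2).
π_1 = 51/181, π_2 = 130/181

Solve πP = π with π_1 + π_2 = 1. From πP = π: π_1 · (1 − 13/17) + π_2 · 3/10 = π_1 ⇒ π_2 · 3/10 = π_1 · 13/17 ⇒ π_2/π_1 = (13/17)/(3/10) = 130/51. Together with π_1 + π_2 = 1:
  π_1 = (3/10)/(13/17 + 3/10) = (3/10)/(181/170) = 51/181,
  π_2 = (13/17)/(13/17 + 3/10) = (13/17)/(181/170) = 130/181.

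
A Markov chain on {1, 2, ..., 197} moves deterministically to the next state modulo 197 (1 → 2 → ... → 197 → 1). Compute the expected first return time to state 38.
E[T_38 | X_0 = 38] = 197

The chain cycles deterministically, so starting at state 38 it returns in exactly 197 steps. Equivalently, the stationary distribution is uniform π_j = 1/197 for every state j, so by Kac's formula E[T_38] = 1/π_38 = 197.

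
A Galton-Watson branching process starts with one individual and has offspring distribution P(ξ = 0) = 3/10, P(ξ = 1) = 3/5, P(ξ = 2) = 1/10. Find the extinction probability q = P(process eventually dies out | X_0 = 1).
q = 1

Mean offspring μ = 0·3/10 + 1·3/5 + 2·1/10 = 4/5 ≤ 1. For μ ≤ 1 with offspring not concentrated at 1, the Galton-Watson process goes extinct almost surely, so q = 1.
(Algebraic check: The pgf is f(s) = 3/10 + 3/5·s + 1/10·s². The extinction probability q is the smallest fixed point of f in [0, 1]. Setting s = f(s):
  1/10·s² + (3/5 − 1)·s + 3/10 = 0
  1/10·s² − (3/10 + 1/10)·s + 3/10 = 0
which factors as (s − 1)·(1/10·s − 3/10) = 0, giving roots s = 1 and s = (3/10)/(1/10) = 3. Since 3 ≥ 1, the smallest root in [0, 1] is s = 1.)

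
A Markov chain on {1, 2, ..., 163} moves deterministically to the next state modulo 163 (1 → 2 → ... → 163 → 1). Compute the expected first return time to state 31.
E[T_31 | X_0 = 31] = 163

The chain cycles deterministically, so starting at state 31 it returns in exactly 163 steps. Equivalently, the stationary distribution is uniform π_j = 1/163 for every state j, so by Kac's formula E[T_31] = 1/π_31 = 163.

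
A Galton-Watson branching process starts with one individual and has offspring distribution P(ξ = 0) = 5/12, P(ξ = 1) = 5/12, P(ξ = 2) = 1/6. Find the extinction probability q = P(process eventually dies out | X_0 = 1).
q = 1

Mean offspring μ = 0·5/12 + 1·5/12 + 2·1/6 = 3/4 ≤ 1. For μ ≤ 1 with offspring not concentrated at 1, the Galton-Watson process goes extinct almost surely, so q = 1.
(Algebraic check: The pgf is f(s) = 5/12 + 5/12·s + 1/6·s². The extinction probability q is the smallest fixed point of f in [0, 1]. Setting s = f(s):
  1/6·s² + (5/12 − 1)·s + 5/12 = 0
  1/6·s² − (5/12 + 1/6)·s + 5/12 = 0
which factors as (s − 1)·(1/6·s − 5/12) = 0, giving roots s = 1 and s = (5/12)/(1/6) = 5/2. Since 5/2 ≥ 1, the smallest root in [0, 1] is s = 1.)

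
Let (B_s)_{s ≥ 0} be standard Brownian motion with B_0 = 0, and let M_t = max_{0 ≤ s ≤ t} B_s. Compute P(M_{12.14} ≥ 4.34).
P(M_{12.14} ≥ 4.34) = 2·P(B_{12.14} ≥ 4.34) = 2(1 − Φ(4.34/√12.14)) ≈ 0.2129

By the reflection principle for Brownian motion, P(M_t ≥ a) = 2 · P(B_t ≥ a) for a ≥ 0. Since B_t ~ N(0, t), P(B_t ≥ 4.34) = 1 − Φ(4.34/√t) = 1 − Φ(4.34/√12.14) = 1 − Φ(1.2456). So
  P(M_{12.14} ≥ 4.34) = 2(1 − Φ(1.2456)) ≈ 0.2129.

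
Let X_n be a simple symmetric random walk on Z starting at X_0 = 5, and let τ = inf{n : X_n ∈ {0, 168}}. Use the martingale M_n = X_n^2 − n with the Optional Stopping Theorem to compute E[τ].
E[τ] = 815

M_n = X_n^2 − n is a martingale (since E[X_{n+1}^2 | F_n] = X_n^2 + 1). By OST (τ has finite mean in a bounded region), E[M_τ] = E[M_0] = X_0^2 − 0 = 5^2 = 25. Also E[M_τ] = E[X_τ^2] − E[τ]. The walk exits at 0 or 168, with P(hit 168 first) = 5/168, so E[X_τ^2] = 168^2 · 5/168 + 0 = 840. Thus E[τ] = E[X_τ^2] − E[M_τ] = 840 − 25 = 815 = 5(168 − 5) = 815.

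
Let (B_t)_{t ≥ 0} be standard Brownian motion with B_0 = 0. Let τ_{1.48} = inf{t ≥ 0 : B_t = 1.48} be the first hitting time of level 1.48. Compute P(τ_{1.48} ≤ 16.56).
P(τ_{1.48} ≤ 16.56) = 2(1 − Φ(1.48/√16.56)) = 2(1 − Φ(0.3637)) ≈ 0.7161

By the reflection principle for standard BM, P(τ_b ≤ t) = 2 · P(B_t ≥ b). Since B_t ~ N(0, t), P(B_t ≥ 1.48) = 1 − Φ(1.48/√t) = 1 − Φ(1.48/√16.56) = 1 − Φ(0.3637) ≈ 0.35804. Doubling: P(τ_{1.48} ≤ 16.56) ≈ 2 · 0.35804 = 0.71608 ≈ 0.7161.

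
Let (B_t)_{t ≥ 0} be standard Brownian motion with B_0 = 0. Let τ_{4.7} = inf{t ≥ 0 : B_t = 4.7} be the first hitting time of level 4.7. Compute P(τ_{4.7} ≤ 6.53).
P(τ_{4.7} ≤ 6.53) = 2(1 − Φ(4.7/√6.53)) = 2(1 − Φ(1.8393)) ≈ 0.0659

By the reflection principle for standard BM, P(τ_b ≤ t) = 2 · P(B_t ≥ b). Since B_t ~ N(0, t), P(B_t ≥ 4.7) = 1 − Φ(4.7/√t) = 1 − Φ(4.7/√6.53) = 1 − Φ(1.8393) ≈ 0.03294. Doubling: P(τ_{4.7} ≤ 6.53) ≈ 2 · 0.03294 = 0.06588 ≈ 0.0659.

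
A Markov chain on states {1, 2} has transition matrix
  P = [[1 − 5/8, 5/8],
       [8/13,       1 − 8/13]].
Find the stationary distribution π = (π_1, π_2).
π_1 = 64/129, π_2 = 65/129

Solve πP = π with π_1 + π_2 = 1. From πP = π: π_1 · (1 − 5/8) + π_2 · 8/13 = π_1 ⇒ π_2 · 8/13 = π_1 · 5/8 ⇒ π_2/π_1 = (5/8)/(8/13) = 65/64. Together with π_1 + π_2 = 1:
  π_1 = (8/13)/(5/8 + 8/13) = (8/13)/(129/104) = 64/129,
  π_2 = (5/8)/(5/8 + 8/13) = (5/8)/(129/104) = 65/129.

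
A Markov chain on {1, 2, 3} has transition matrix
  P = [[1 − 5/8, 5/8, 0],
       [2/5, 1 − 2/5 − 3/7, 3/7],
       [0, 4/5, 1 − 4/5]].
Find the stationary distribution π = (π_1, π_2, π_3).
π = (448/1523, 700/1523, 375/1523)

This is a birth-death chain on three states, which satisfies detailed balance: π_1 · P_{12} = π_2 · P_{21} and π_2 · P_{23} = π_3 · P_{32}.
From π_1 · 5/8 = π_2 · 2/5: π_2/π_1 = (5/8)/(2/5) = 25/16.
From π_2 · 3/7 = π_3 · 4/5: π_3/π_2 = (3/7)/(4/5) = 15/28.
Take π_1 proportional to 1; then unnormalized π = (1, 25/16, 375/448). Normalize by dividing by the sum 1523/448:
  π = (448/1523, 700/1523, 375/1523).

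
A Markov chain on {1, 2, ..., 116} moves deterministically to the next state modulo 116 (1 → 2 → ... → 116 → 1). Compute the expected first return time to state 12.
E[T_12 | X_0 = 12] = 116

The chain cycles deterministically, so starting at state 12 it returns in exactly 116 steps. Equivalently, the stationary distribution is uniform π_j = 1/116 for every state j, so by Kac's formula E[T_12] = 1/π_12 = 116.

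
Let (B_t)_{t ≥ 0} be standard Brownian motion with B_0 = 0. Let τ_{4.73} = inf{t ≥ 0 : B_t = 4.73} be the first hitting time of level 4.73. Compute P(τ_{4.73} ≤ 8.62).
P(τ_{4.73} ≤ 8.62) = 2(1 − Φ(4.73/√8.62)) = 2(1 − Φ(1.6110)) ≈ 0.1072

By the reflection principle for standard BM, P(τ_b ≤ t) = 2 · P(B_t ≥ b). Since B_t ~ N(0, t), P(B_t ≥ 4.73) = 1 − Φ(4.73/√t) = 1 − Φ(4.73/√8.62) = 1 − Φ(1.6110) ≈ 0.05359. Doubling: P(τ_{4.73} ≤ 8.62) ≈ 2 · 0.05359 = 0.10718 ≈ 0.1072.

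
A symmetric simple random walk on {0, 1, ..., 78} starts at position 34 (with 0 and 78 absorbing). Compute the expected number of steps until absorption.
E[τ | X_0 = 34] = 1496

Let v_k = E[τ | X_0 = k]. Boundary: v_0 = v_78 = 0. Recurrence: v_k = 1 + (v_{k-1} + v_{k+1})/2 for 1 ≤ k ≤ 77. The particular solution to v_k − (v_{k-1} + v_{k+1})/2 = 1 is v_k = −k^2. Adding homogeneous solution A + B k and matching boundaries gives v_k = k (78 − k). Substituting k = 34: v_34 = 34 · 44 = 1496.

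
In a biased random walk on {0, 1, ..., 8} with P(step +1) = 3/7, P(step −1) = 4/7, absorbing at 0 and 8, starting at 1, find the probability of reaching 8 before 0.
P(hit 8 before 0) = (1 − (4/3)^1) / (1 − (4/3)^8) = 2187/58975

Let u_k denote P(reach 8 before 0 | start at k). Boundary: u_0 = 0, u_8 = 1. Recurrence: u_k = 3/7·u_{k+1} + 4/7·u_{k-1} for 1 ≤ k ≤ 7. Try u_k = A + B·r^k with r = q/p = (4/7)/(3/7) = 4/3. Substitution satisfies the recurrence; boundary conditions give:
  u_k = (1 − r^k) / (1 − r^N) = (1 − (4/3)^1) / (1 − (4/3)^8) = 2187/58975.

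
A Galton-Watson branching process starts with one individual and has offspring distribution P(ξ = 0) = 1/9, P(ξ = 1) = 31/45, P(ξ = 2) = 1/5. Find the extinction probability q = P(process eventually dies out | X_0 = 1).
q = 5/9

The pgf is f(s) = 1/9 + 31/45·s + 1/5·s². The extinction probability q is the smallest fixed point of f in [0, 1]. Setting s = f(s):
  1/5·s² + (31/45 − 1)·s + 1/9 = 0
  1/5·s² − (1/9 + 1/5)·s + 1/9 = 0
which factors as (s − 1)·(1/5·s − 1/9) = 0, giving roots s = 1 and s = (1/9)/(1/5) = 5/9.
Mean offspring μ = 31/45 + 2·1/5 = 49/45 > 1 (supercritical), so q < 1. The extinction probability is the smaller root: q = (1/9)/(1/5) = 5/9.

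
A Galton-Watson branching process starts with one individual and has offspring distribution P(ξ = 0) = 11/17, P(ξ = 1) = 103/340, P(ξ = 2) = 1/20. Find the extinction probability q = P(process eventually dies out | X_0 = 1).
q = 1

Mean offspring μ = 0·11/17 + 1·103/340 + 2·1/20 = 137/340 ≤ 1. For μ ≤ 1 with offspring not concentrated at 1, the Galton-Watson process goes extinct almost surely, so q = 1.
(Algebraic check: The pgf is f(s) = 11/17 + 103/340·s + 1/20·s². The extinction probability q is the smallest fixed point of f in [0, 1]. Setting s = f(s):
  1/20·s² + (103/340 − 1)·s + 11/17 = 0
  1/20·s² − (11/17 + 1/20)·s + 11/17 = 0
which factors as (s − 1)·(1/20·s − 11/17) = 0, giving roots s = 1 and s = (11/17)/(1/20) = 220/17. Since 220/17 ≥ 1, the smallest root in [0, 1] is s = 1.)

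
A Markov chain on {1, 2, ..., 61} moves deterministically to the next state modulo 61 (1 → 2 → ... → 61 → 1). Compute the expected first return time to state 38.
E[T_38 | X_0 = 38] = 61

The chain cycles deterministically, so starting at state 38 it returns in exactly 61 steps. Equivalently, the stationary distribution is uniform π_j = 1/61 for every state j, so by Kac's formula E[T_38] = 1/π_38 = 61.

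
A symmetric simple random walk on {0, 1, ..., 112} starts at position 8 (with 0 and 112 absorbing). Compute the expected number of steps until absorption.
E[τ | X_0 = 8] = 832

Let v_k = E[τ | X_0 = k]. Boundary: v_0 = v_112 = 0. Recurrence: v_k = 1 + (v_{k-1} + v_{k+1})/2 for 1 ≤ k ≤ 111. The particular solution to v_k − (v_{k-1} + v_{k+1})/2 = 1 is v_k = −k^2. Adding homogeneous solution A + B k and matching boundaries gives v_k = k (112 − k). Substituting k = 8: v_8 = 8 · 104 = 832.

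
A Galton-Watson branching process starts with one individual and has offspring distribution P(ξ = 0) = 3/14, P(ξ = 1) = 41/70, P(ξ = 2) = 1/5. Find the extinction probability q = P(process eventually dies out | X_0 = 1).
q = 1

Mean offspring μ = 0·3/14 + 1·41/70 + 2·1/5 = 69/70 ≤ 1. For μ ≤ 1 with offspring not concentrated at 1, the Galton-Watson process goes extinct almost surely, so q = 1.
(Algebraic check: The pgf is f(s) = 3/14 + 41/70·s + 1/5·s². The extinction probability q is the smallest fixed point of f in [0, 1]. Setting s = f(s):
  1/5·s² + (41/70 − 1)·s + 3/14 = 0
  1/5·s² − (3/14 + 1/5)·s + 3/14 = 0
which factors as (s − 1)·(1/5·s − 3/14) = 0, giving roots s = 1 and s = (3/14)/(1/5) = 15/14. Since 15/14 ≥ 1, the smallest root in [0, 1] is s = 1.)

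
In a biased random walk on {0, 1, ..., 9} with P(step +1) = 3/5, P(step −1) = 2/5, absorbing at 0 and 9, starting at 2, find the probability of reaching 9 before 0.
P(hit 9 before 0) = (1 − (2/3)^2) / (1 − (2/3)^9) = 10935/19171

Let u_k denote P(reach 9 before 0 | start at k). Boundary: u_0 = 0, u_9 = 1. Recurrence: u_k = 3/5·u_{k+1} + 2/5·u_{k-1} for 1 ≤ k ≤ 8. Try u_k = A + B·r^k with r = q/p = (2/5)/(3/5) = 2/3. Substitution satisfies the recurrence; boundary conditions give:
  u_k = (1 − r^k) / (1 − r^N) = (1 − (2/3)^2) / (1 − (2/3)^9) = 10935/19171.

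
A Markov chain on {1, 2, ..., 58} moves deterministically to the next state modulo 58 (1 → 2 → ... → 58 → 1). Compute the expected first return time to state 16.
E[T_16 | X_0 = 16] = 58

The chain cycles deterministically, so starting at state 16 it returns in exactly 58 steps. Equivalently, the stationary distribution is uniform π_j = 1/58 for every state j, so by Kac's formula E[T_16] = 1/π_16 = 58.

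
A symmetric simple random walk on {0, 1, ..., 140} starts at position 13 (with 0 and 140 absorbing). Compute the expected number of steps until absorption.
E[τ | X_0 = 13] = 1651

Let v_k = E[τ | X_0 = k]. Boundary: v_0 = v_140 = 0. Recurrence: v_k = 1 + (v_{k-1} + v_{k+1})/2 for 1 ≤ k ≤ 139. The particular solution to v_k − (v_{k-1} + v_{k+1})/2 = 1 is v_k = −k^2. Adding homogeneous solution A + B k and matching boundaries gives v_k = k (140 − k). Substituting k = 13: v_13 = 13 · 127 = 1651.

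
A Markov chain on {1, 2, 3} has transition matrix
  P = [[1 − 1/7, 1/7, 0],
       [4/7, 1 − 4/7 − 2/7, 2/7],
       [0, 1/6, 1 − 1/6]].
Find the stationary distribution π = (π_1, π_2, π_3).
π = (28/47, 7/47, 12/47)

This is a birth-death chain on three states, which satisfies detailed balance: π_1 · P_{12} = π_2 · P_{21} and π_2 · P_{23} = π_3 · P_{32}.
From π_1 · 1/7 = π_2 · 4/7: π_2/π_1 = (1/7)/(4/7) = 1/4.
From π_2 · 2/7 = π_3 · 1/6: π_3/π_2 = (2/7)/(1/6) = 12/7.
Take π_1 proportional to 1; then unnormalized π = (1, 1/4, 3/7). Normalize by dividing by the sum 47/28:
  π = (28/47, 7/47, 12/47).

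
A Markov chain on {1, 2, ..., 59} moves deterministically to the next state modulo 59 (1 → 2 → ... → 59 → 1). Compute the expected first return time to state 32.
E[T_32 | X_0 = 32] = 59

The chain cycles deterministically, so starting at state 32 it returns in exactly 59 steps. Equivalently, the stationary distribution is uniform π_j = 1/59 for every state j, so by Kac's formula E[T_32] = 1/π_32 = 59.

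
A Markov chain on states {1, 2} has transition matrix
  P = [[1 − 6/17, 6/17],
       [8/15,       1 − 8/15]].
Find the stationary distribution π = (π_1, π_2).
π_1 = 68/113, π_2 = 45/113

Solve πP = π with π_1 + π_2 = 1. From πP = π: π_1 · (1 − 6/17) + π_2 · 8/15 = π_1 ⇒ π_2 · 8/15 = π_1 · 6/17 ⇒ π_2/π_1 = (6/17)/(8/15) = 45/68. Together with π_1 + π_2 = 1:
  π_1 = (8/15)/(6/17 + 8/15) = (8/15)/(226/255) = 68/113,
  π_2 = (6/17)/(6/17 + 8/15) = (6/17)/(226/255) = 45/113.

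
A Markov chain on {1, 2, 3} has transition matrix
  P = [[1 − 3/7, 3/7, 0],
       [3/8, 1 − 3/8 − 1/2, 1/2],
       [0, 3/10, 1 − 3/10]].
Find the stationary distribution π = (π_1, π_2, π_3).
π = (21/85, 24/85, 8/17)

This is a birth-death chain on three states, which satisfies detailed balance: π_1 · P_{12} = π_2 · P_{21} and π_2 · P_{23} = π_3 · P_{32}.
From π_1 · 3/7 = π_2 · 3/8: π_2/π_1 = (3/7)/(3/8) = 8/7.
From π_2 · 1/2 = π_3 · 3/10: π_3/π_2 = (1/2)/(3/10) = 5/3.
Take π_1 proportional to 1; then unnormalized π = (1, 8/7, 40/21). Normalize by dividing by the sum 85/21:
  π = (21/85, 24/85, 8/17).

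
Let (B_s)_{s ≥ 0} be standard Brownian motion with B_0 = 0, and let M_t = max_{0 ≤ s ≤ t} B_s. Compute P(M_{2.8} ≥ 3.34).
P(M_{2.8} ≥ 3.34) = 2·P(B_{2.8} ≥ 3.34) = 2(1 − Φ(3.34/√2.8)) ≈ 0.0459

By the reflection principle for Brownian motion, P(M_t ≥ a) = 2 · P(B_t ≥ a) for a ≥ 0. Since B_t ~ N(0, t), P(B_t ≥ 3.34) = 1 − Φ(3.34/√t) = 1 − Φ(3.34/√2.8) = 1 − Φ(1.9960). So
  P(M_{2.8} ≥ 3.34) = 2(1 − Φ(1.9960)) ≈ 0.0459.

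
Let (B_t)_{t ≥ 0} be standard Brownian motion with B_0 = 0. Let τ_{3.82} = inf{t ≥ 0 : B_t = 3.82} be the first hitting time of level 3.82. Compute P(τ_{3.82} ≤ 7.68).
P(τ_{3.82} ≤ 7.68) = 2(1 − Φ(3.82/√7.68)) = 2(1 − Φ(1.3784)) ≈ 0.1681

By the reflection principle for standard BM, P(τ_b ≤ t) = 2 · P(B_t ≥ b). Since B_t ~ N(0, t), P(B_t ≥ 3.82) = 1 − Φ(3.82/√t) = 1 − Φ(3.82/√7.68) = 1 − Φ(1.3784) ≈ 0.08404. Doubling: P(τ_{3.82} ≤ 7.68) ≈ 2 · 0.08404 = 0.16808 ≈ 0.1681.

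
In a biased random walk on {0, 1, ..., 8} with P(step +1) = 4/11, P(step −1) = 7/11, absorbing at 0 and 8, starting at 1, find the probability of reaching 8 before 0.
P(hit 8 before 0) = (1 − (7/4)^1) / (1 − (7/4)^8) = 16384/1899755

Let u_k denote P(reach 8 before 0 | start at k). Boundary: u_0 = 0, u_8 = 1. Recurrence: u_k = 4/11·u_{k+1} + 7/11·u_{k-1} for 1 ≤ k ≤ 7. Try u_k = A + B·r^k with r = q/p = (7/11)/(4/11) = 7/4. Substitution satisfies the recurrence; boundary conditions give:
  u_k = (1 − r^k) / (1 − r^N) = (1 − (7/4)^1) / (1 − (7/4)^8) = 16384/1899755.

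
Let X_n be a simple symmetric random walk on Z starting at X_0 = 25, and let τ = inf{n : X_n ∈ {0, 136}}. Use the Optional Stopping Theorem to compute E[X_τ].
E[X_τ] = 25

X_n is a martingale and τ is a bounded-mean stopping time (indeed τ is finite a.s. with bounded expectation since the walk is in a bounded region). By the OST, E[X_τ] = E[X_0] = 25. Equivalently: E[X_τ] = 136 · P(hit 136 first) + 0 · P(hit 0 first) = 136 · (25/136) = 25.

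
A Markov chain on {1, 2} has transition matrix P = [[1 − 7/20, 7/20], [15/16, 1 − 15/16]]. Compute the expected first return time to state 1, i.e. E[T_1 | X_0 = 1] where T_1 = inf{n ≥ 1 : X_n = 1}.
E[T_1 | X_0 = 1] = 1/π_1 = 103/75

For an irreducible recurrent Markov chain with stationary distribution π, E[T_i | X_0 = i] = 1/π_i (Kac's formula). Here π_1 = (15/16)/(7/20 + 15/16) = (15/16)/(103/80) = 75/103, so E[T_1 | X_0 = 1] = 1/π_1 = (7/20 + 15/16)/(15/16) = (103/80)/(15/16) = 103/75.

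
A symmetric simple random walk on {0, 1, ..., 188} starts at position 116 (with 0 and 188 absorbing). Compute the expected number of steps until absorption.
E[τ | X_0 = 116] = 8352

Let v_k = E[τ | X_0 = k]. Boundary: v_0 = v_188 = 0. Recurrence: v_k = 1 + (v_{k-1} + v_{k+1})/2 for 1 ≤ k ≤ 187. The particular solution to v_k − (v_{k-1} + v_{k+1})/2 = 1 is v_k = −k^2. Adding homogeneous solution A + B k and matching boundaries gives v_k = k (188 − k). Substituting k = 116: v_116 = 116 · 72 = 8352.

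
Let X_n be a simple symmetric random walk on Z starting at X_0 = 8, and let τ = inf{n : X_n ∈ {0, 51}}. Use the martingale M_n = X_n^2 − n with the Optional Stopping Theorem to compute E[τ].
E[τ] = 344

M_n = X_n^2 − n is a martingale (since E[X_{n+1}^2 | F_n] = X_n^2 + 1). By OST (τ has finite mean in a bounded region), E[M_τ] = E[M_0] = X_0^2 − 0 = 8^2 = 64. Also E[M_τ] = E[X_τ^2] − E[τ]. The walk exits at 0 or 51, with P(hit 51 first) = 8/51, so E[X_τ^2] = 51^2 · 8/51 + 0 = 408. Thus E[τ] = E[X_τ^2] − E[M_τ] = 408 − 64 = 344 = 8(51 − 8) = 344.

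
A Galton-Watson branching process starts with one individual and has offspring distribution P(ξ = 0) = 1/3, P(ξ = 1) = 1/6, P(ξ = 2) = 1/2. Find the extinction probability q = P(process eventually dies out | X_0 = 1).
q = 2/3

The pgf is f(s) = 1/3 + 1/6·s + 1/2·s². The extinction probability q is the smallest fixed point of f in [0, 1]. Setting s = f(s):
  1/2·s² + (1/6 − 1)·s + 1/3 = 0
  1/2·s² − (1/3 + 1/2)·s + 1/3 = 0
which factors as (s − 1)·(1/2·s − 1/3) = 0, giving roots s = 1 and s = (1/3)/(1/2) = 2/3.
Mean offspring μ = 1/6 + 2·1/2 = 7/6 > 1 (supercritical), so q < 1. The extinction probability is the smaller root: q = (1/3)/(1/2) = 2/3.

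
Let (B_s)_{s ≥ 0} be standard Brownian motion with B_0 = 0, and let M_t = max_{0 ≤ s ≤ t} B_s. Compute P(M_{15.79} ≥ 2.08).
P(M_{15.79} ≥ 2.08) = 2·P(B_{15.79} ≥ 2.08) = 2(1 − Φ(2.08/√15.79)) ≈ 0.6007

By the reflection principle for Brownian motion, P(M_t ≥ a) = 2 · P(B_t ≥ a) for a ≥ 0. Since B_t ~ N(0, t), P(B_t ≥ 2.08) = 1 − Φ(2.08/√t) = 1 − Φ(2.08/√15.79) = 1 − Φ(0.5234). So
  P(M_{15.79} ≥ 2.08) = 2(1 − Φ(0.5234)) ≈ 0.6007.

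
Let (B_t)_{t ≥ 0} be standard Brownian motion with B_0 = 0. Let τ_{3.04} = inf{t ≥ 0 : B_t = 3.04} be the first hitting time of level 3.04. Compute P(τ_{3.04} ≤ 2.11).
P(τ_{3.04} ≤ 2.11) = 2(1 − Φ(3.04/√2.11)) = 2(1 − Φ(2.0928)) ≈ 0.0364

By the reflection principle for standard BM, P(τ_b ≤ t) = 2 · P(B_t ≥ b). Since B_t ~ N(0, t), P(B_t ≥ 3.04) = 1 − Φ(3.04/√t) = 1 − Φ(3.04/√2.11) = 1 − Φ(2.0928) ≈ 0.01818. Doubling: P(τ_{3.04} ≤ 2.11) ≈ 2 · 0.01818 = 0.03636 ≈ 0.0364.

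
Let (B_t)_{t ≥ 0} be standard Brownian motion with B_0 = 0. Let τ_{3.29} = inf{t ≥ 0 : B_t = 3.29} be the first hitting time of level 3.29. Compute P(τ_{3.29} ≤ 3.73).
P(τ_{3.29} ≤ 3.73) = 2(1 − Φ(3.29/√3.73)) = 2(1 − Φ(1.7035)) ≈ 0.0885

By the reflection principle for standard BM, P(τ_b ≤ t) = 2 · P(B_t ≥ b). Since B_t ~ N(0, t), P(B_t ≥ 3.29) = 1 − Φ(3.29/√t) = 1 − Φ(3.29/√3.73) = 1 − Φ(1.7035) ≈ 0.04424. Doubling: P(τ_{3.29} ≤ 3.73) ≈ 2 · 0.04424 = 0.08848 ≈ 0.0885.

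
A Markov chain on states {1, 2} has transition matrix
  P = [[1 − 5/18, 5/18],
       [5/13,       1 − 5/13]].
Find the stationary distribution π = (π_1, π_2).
π_1 = 18/31, π_2 = 13/31

Solve πP = π with π_1 + π_2 = 1. From πP = π: π_1 · (1 − 5/18) + π_2 · 5/13 = π_1 ⇒ π_2 · 5/13 = π_1 · 5/18 ⇒ π_2/π_1 = (5/18)/(5/13) = 13/18. Together with π_1 + π_2 = 1:
  π_1 = (5/13)/(5/18 + 5/13) = (5/13)/(155/234) = 18/31,
  π_2 = (5/18)/(5/18 + 5/13) = (5/18)/(155/234) = 13/31.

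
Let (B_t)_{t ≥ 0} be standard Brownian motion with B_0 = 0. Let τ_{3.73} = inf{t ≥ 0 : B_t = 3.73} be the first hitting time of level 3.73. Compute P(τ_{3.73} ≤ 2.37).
P(τ_{3.73} ≤ 2.37) = 2(1 − Φ(3.73/√2.37)) = 2(1 − Φ(2.4229)) ≈ 0.0154

By the reflection principle for standard BM, P(τ_b ≤ t) = 2 · P(B_t ≥ b). Since B_t ~ N(0, t), P(B_t ≥ 3.73) = 1 − Φ(3.73/√t) = 1 − Φ(3.73/√2.37) = 1 − Φ(2.4229) ≈ 0.00770. Doubling: P(τ_{3.73} ≤ 2.37) ≈ 2 · 0.00770 = 0.01540 ≈ 0.0154.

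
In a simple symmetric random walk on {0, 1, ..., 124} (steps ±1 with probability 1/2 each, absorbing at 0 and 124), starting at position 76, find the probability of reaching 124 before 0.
P(hit 124 before 0) = 76/124 = 19/31

Let u_k = P(hit 124 before 0 | start at k). Then u_0 = 0, u_124 = 1, and u_k = u_{k-1}/2 + u_{k+1}/2 for 1 ≤ k ≤ 123. This harmonic recurrence is solved by u_k = k/124, giving u_76 = 76/124 = 19/31.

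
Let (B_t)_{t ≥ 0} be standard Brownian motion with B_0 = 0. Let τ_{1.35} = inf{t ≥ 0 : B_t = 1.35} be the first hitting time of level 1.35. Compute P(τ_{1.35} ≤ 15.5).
P(τ_{1.35} ≤ 15.5) = 2(1 − Φ(1.35/√15.5)) = 2(1 − Φ(0.3429)) ≈ 0.7317

By the reflection principle for standard BM, P(τ_b ≤ t) = 2 · P(B_t ≥ b). Since B_t ~ N(0, t), P(B_t ≥ 1.35) = 1 − Φ(1.35/√t) = 1 − Φ(1.35/√15.5) = 1 − Φ(0.3429) ≈ 0.36584. Doubling: P(τ_{1.35} ≤ 15.5) ≈ 2 · 0.36584 = 0.73168 ≈ 0.7317.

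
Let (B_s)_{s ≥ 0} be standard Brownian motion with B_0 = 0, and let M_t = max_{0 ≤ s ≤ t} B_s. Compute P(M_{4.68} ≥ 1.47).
P(M_{4.68} ≥ 1.47) = 2·P(B_{4.68} ≥ 1.47) = 2(1 − Φ(1.47/√4.68)) ≈ 0.4968

By the reflection principle for Brownian motion, P(M_t ≥ a) = 2 · P(B_t ≥ a) for a ≥ 0. Since B_t ~ N(0, t), P(B_t ≥ 1.47) = 1 − Φ(1.47/√t) = 1 − Φ(1.47/√4.68) = 1 − Φ(0.6795). So
  P(M_{4.68} ≥ 1.47) = 2(1 − Φ(0.6795)) ≈ 0.4968.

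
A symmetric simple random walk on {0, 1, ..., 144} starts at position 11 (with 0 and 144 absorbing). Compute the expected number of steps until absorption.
E[τ | X_0 = 11] = 1463

Let v_k = E[τ | X_0 = k]. Boundary: v_0 = v_144 = 0. Recurrence: v_k = 1 + (v_{k-1} + v_{k+1})/2 for 1 ≤ k ≤ 143. The particular solution to v_k − (v_{k-1} + v_{k+1})/2 = 1 is v_k = −k^2. Adding homogeneous solution A + B k and matching boundaries gives v_k = k (144 − k). Substituting k = 11: v_11 = 11 · 133 = 1463.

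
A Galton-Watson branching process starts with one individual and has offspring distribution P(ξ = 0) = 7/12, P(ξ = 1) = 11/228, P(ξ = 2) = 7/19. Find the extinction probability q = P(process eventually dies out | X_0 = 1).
q = 1

Mean offspring μ = 0·7/12 + 1·11/228 + 2·7/19 = 179/228 ≤ 1. For μ ≤ 1 with offspring not concentrated at 1, the Galton-Watson process goes extinct almost surely, so q = 1.
(Algebraic check: The pgf is f(s) = 7/12 + 11/228·s + 7/19·s². The extinction probability q is the smallest fixed point of f in [0, 1]. Setting s = f(s):
  7/19·s² + (11/228 − 1)·s + 7/12 = 0
  7/19·s² − (7/12 + 7/19)·s + 7/12 = 0
which factors as (s − 1)·(7/19·s − 7/12) = 0, giving roots s = 1 and s = (7/12)/(7/19) = 19/12. Since 19/12 ≥ 1, the smallest root in [0, 1] is s = 1.)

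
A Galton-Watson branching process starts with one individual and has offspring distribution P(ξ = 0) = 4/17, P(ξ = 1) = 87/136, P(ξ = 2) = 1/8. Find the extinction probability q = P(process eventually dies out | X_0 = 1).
q = 1

Mean offspring μ = 0·4/17 + 1·87/136 + 2·1/8 = 121/136 ≤ 1. For μ ≤ 1 with offspring not concentrated at 1, the Galton-Watson process goes extinct almost surely, so q = 1.
(Algebraic check: The pgf is f(s) = 4/17 + 87/136·s + 1/8·s². The extinction probability q is the smallest fixed point of f in [0, 1]. Setting s = f(s):
  1/8·s² + (87/136 − 1)·s + 4/17 = 0
  1/8·s² − (4/17 + 1/8)·s + 4/17 = 0
which factors as (s − 1)·(1/8·s − 4/17) = 0, giving roots s = 1 and s = (4/17)/(1/8) = 32/17. Since 32/17 ≥ 1, the smallest root in [0, 1] is s = 1.)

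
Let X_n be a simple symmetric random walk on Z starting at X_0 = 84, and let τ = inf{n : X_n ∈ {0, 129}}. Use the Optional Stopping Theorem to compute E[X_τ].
E[X_τ] = 84

X_n is a martingale and τ is a bounded-mean stopping time (indeed τ is finite a.s. with bounded expectation since the walk is in a bounded region). By the OST, E[X_τ] = E[X_0] = 84. Equivalently: E[X_τ] = 129 · P(hit 129 first) + 0 · P(hit 0 first) = 129 · (84/129) = 84.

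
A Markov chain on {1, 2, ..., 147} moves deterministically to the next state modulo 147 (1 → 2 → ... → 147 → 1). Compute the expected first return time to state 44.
E[T_44 | X_0 = 44] = 147

The chain cycles deterministically, so starting at state 44 it returns in exactly 147 steps. Equivalently, the stationary distribution is uniform π_j = 1/147 for every state j, so by Kac's formula E[T_44] = 1/π_44 = 147.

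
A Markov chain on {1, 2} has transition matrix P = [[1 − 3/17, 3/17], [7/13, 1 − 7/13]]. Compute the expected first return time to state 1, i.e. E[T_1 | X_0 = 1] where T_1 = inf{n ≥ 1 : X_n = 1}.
E[T_1 | X_0 = 1] = 1/π_1 = 158/119

For an irreducible recurrent Markov chain with stationary distribution π, E[T_i | X_0 = i] = 1/π_i (Kac's formula). Here π_1 = (7/13)/(3/17 + 7/13) = (7/13)/(158/221) = 119/158, so E[T_1 | X_0 = 1] = 1/π_1 = (3/17 + 7/13)/(7/13) = (158/221)/(7/13) = 158/119.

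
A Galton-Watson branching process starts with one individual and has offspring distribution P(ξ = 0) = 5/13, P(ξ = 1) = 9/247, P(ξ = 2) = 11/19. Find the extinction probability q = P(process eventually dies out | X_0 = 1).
q = 95/143

The pgf is f(s) = 5/13 + 9/247·s + 11/19·s². The extinction probability q is the smallest fixed point of f in [0, 1]. Setting s = f(s):
  11/19·s² + (9/247 − 1)·s + 5/13 = 0
  11/19·s² − (5/13 + 11/19)·s + 5/13 = 0
which factors as (s − 1)·(11/19·s − 5/13) = 0, giving roots s = 1 and s = (5/13)/(11/19) = 95/143.
Mean offspring μ = 9/247 + 2·11/19 = 295/247 > 1 (supercritical), so q < 1. The extinction probability is the smaller root: q = (5/13)/(11/19) = 95/143.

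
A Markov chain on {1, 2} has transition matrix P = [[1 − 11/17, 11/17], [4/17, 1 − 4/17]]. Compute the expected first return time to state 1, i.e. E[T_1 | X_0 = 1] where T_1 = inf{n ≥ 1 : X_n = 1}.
E[T_1 | X_0 = 1] = 1/π_1 = 15/4

For an irreducible recurrent Markov chain with stationary distribution π, E[T_i | X_0 = i] = 1/π_i (Kac's formula). Here π_1 = (4/17)/(11/17 + 4/17) = (4/17)/(15/17) = 4/15, so E[T_1 | X_0 = 1] = 1/π_1 = (11/17 + 4/17)/(4/17) = (15/17)/(4/17) = 15/4.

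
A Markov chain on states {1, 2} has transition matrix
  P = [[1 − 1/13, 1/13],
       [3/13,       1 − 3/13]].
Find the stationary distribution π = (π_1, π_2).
π_1 = 3/4, π_2 = 1/4

Solve πP = π with π_1 + π_2 = 1. From πP = π: π_1 · (1 − 1/13) + π_2 · 3/13 = π_1 ⇒ π_2 · 3/13 = π_1 · 1/13 ⇒ π_2/π_1 = (1/13)/(3/13) = 1/3. Together with π_1 + π_2 = 1:
  π_1 = (3/13)/(1/13 + 3/13) = (3/13)/(4/13) = 3/4,
  π_2 = (1/13)/(1/13 + 3/13) = (1/13)/(4/13) = 1/4.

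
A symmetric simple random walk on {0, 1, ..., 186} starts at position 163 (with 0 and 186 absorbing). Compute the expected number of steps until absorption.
E[τ | X_0 = 163] = 3749

Let v_k = E[τ | X_0 = k]. Boundary: v_0 = v_186 = 0. Recurrence: v_k = 1 + (v_{k-1} + v_{k+1})/2 for 1 ≤ k ≤ 185. The particular solution to v_k − (v_{k-1} + v_{k+1})/2 = 1 is v_k = −k^2. Adding homogeneous solution A + B k and matching boundaries gives v_k = k (186 − k). Substituting k = 163: v_163 = 163 · 23 = 3749.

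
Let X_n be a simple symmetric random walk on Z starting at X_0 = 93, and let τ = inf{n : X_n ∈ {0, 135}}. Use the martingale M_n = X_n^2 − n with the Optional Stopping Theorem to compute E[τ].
E[τ] = 3906

M_n = X_n^2 − n is a martingale (since E[X_{n+1}^2 | F_n] = X_n^2 + 1). By OST (τ has finite mean in a bounded region), E[M_τ] = E[M_0] = X_0^2 − 0 = 93^2 = 8649. Also E[M_τ] = E[X_τ^2] − E[τ]. The walk exits at 0 or 135, with P(hit 135 first) = 93/135, so E[X_τ^2] = 135^2 · 93/135 + 0 = 12555. Thus E[τ] = E[X_τ^2] − E[M_τ] = 12555 − 8649 = 3906 = 93(135 − 93) = 3906.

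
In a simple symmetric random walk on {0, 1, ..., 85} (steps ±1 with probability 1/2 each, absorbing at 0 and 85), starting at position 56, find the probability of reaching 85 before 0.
P(hit 85 before 0) = 56/85

Let u_k = P(hit 85 before 0 | start at k). Then u_0 = 0, u_85 = 1, and u_k = u_{k-1}/2 + u_{k+1}/2 for 1 ≤ k ≤ 84. This harmonic recurrence is solved by u_k = k/85, giving u_56 = 56/85.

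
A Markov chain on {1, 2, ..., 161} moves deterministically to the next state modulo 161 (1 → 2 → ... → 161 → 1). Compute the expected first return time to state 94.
E[T_94 | X_0 = 94] = 161

The chain cycles deterministically, so starting at state 94 it returns in exactly 161 steps. Equivalently, the stationary distribution is uniform π_j = 1/161 for every state j, so by Kac's formula E[T_94] = 1/π_94 = 161.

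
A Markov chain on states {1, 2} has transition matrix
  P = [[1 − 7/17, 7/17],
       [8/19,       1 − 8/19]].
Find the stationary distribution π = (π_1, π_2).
π_1 = 136/269, π_2 = 133/269

Solve πP = π with π_1 + π_2 = 1. From πP = π: π_1 · (1 − 7/17) + π_2 · 8/19 = π_1 ⇒ π_2 · 8/19 = π_1 · 7/17 ⇒ π_2/π_1 = (7/17)/(8/19) = 133/136. Together with π_1 + π_2 = 1:
  π_1 = (8/19)/(7/17 + 8/19) = (8/19)/(269/323) = 136/269,
  π_2 = (7/17)/(7/17 + 8/19) = (7/17)/(269/323) = 133/269.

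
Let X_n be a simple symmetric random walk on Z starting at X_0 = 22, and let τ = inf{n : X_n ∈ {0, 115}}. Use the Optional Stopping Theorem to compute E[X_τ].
E[X_τ] = 22

X_n is a martingale and τ is a bounded-mean stopping time (indeed τ is finite a.s. with bounded expectation since the walk is in a bounded region). By the OST, E[X_τ] = E[X_0] = 22. Equivalently: E[X_τ] = 115 · P(hit 115 first) + 0 · P(hit 0 first) = 115 · (22/115) = 22.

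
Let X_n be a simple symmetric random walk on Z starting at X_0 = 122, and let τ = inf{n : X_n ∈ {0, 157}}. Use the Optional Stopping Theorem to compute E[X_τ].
E[X_τ] = 122

X_n is a martingale and τ is a bounded-mean stopping time (indeed τ is finite a.s. with bounded expectation since the walk is in a bounded region). By the OST, E[X_τ] = E[X_0] = 122. Equivalently: E[X_τ] = 157 · P(hit 157 first) + 0 · P(hit 0 first) = 157 · (122/157) = 122.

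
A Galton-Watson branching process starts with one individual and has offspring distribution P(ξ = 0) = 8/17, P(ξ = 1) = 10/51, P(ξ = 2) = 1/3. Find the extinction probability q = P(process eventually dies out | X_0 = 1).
q = 1

Mean offspring μ = 0·8/17 + 1·10/51 + 2·1/3 = 44/51 ≤ 1. For μ ≤ 1 with offspring not concentrated at 1, the Galton-Watson process goes extinct almost surely, so q = 1.
(Algebraic check: The pgf is f(s) = 8/17 + 10/51·s + 1/3·s². The extinction probability q is the smallest fixed point of f in [0, 1]. Setting s = f(s):
  1/3·s² + (10/51 − 1)·s + 8/17 = 0
  1/3·s² − (8/17 + 1/3)·s + 8/17 = 0
which factors as (s − 1)·(1/3·s − 8/17) = 0, giving roots s = 1 and s = (8/17)/(1/3) = 24/17. Since 24/17 ≥ 1, the smallest root in [0, 1] is s = 1.)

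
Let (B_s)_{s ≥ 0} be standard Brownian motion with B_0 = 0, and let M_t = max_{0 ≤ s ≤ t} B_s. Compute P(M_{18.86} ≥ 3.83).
P(M_{18.86} ≥ 3.83) = 2·P(B_{18.86} ≥ 3.83) = 2(1 − Φ(3.83/√18.86)) ≈ 0.3778

By the reflection principle for Brownian motion, P(M_t ≥ a) = 2 · P(B_t ≥ a) for a ≥ 0. Since B_t ~ N(0, t), P(B_t ≥ 3.83) = 1 − Φ(3.83/√t) = 1 − Φ(3.83/√18.86) = 1 − Φ(0.8819). So
  P(M_{18.86} ≥ 3.83) = 2(1 − Φ(0.8819)) ≈ 0.3778.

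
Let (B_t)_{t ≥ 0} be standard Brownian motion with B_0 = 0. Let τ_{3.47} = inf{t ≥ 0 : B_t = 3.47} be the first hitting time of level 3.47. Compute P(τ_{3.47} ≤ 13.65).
P(τ_{3.47} ≤ 13.65) = 2(1 − Φ(3.47/√13.65)) = 2(1 − Φ(0.9392)) ≈ 0.3476

By the reflection principle for standard BM, P(τ_b ≤ t) = 2 · P(B_t ≥ b). Since B_t ~ N(0, t), P(B_t ≥ 3.47) = 1 − Φ(3.47/√t) = 1 − Φ(3.47/√13.65) = 1 − Φ(0.9392) ≈ 0.17381. Doubling: P(τ_{3.47} ≤ 13.65) ≈ 2 · 0.17381 = 0.34762 ≈ 0.3476.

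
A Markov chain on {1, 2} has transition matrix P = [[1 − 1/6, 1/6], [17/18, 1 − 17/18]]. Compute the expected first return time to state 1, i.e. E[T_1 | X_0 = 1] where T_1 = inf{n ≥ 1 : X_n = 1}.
E[T_1 | X_0 = 1] = 1/π_1 = 20/17

For an irreducible recurrent Markov chain with stationary distribution π, E[T_i | X_0 = i] = 1/π_i (Kac's formula). Here π_1 = (17/18)/(1/6 + 17/18) = (17/18)/(10/9) = 17/20, so E[T_1 | X_0 = 1] = 1/π_1 = (1/6 + 17/18)/(17/18) = (10/9)/(17/18) = 20/17.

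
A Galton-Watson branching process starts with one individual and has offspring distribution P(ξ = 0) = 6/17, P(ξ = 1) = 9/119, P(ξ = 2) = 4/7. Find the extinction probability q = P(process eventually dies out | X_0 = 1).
q = 21/34

The pgf is f(s) = 6/17 + 9/119·s + 4/7·s². The extinction probability q is the smallest fixed point of f in [0, 1]. Setting s = f(s):
  4/7·s² + (9/119 − 1)·s + 6/17 = 0
  4/7·s² − (6/17 + 4/7)·s + 6/17 = 0
which factors as (s − 1)·(4/7·s − 6/17) = 0, giving roots s = 1 and s = (6/17)/(4/7) = 21/34.
Mean offspring μ = 9/119 + 2·4/7 = 145/119 > 1 (supercritical), so q < 1. The extinction probability is the smaller root: q = (6/17)/(4/7) = 21/34.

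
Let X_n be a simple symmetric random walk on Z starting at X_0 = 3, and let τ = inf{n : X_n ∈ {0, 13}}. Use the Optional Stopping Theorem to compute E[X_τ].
E[X_τ] = 3

X_n is a martingale and τ is a bounded-mean stopping time (indeed τ is finite a.s. with bounded expectation since the walk is in a bounded region). By the OST, E[X_τ] = E[X_0] = 3. Equivalently: E[X_τ] = 13 · P(hit 13 first) + 0 · P(hit 0 first) = 13 · (3/13) = 3.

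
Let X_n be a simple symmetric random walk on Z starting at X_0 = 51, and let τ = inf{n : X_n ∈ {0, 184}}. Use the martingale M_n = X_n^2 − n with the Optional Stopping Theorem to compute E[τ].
E[τ] = 6783

M_n = X_n^2 − n is a martingale (since E[X_{n+1}^2 | F_n] = X_n^2 + 1). By OST (τ has finite mean in a bounded region), E[M_τ] = E[M_0] = X_0^2 − 0 = 51^2 = 2601. Also E[M_τ] = E[X_τ^2] − E[τ]. The walk exits at 0 or 184, with P(hit 184 first) = 51/184, so E[X_τ^2] = 184^2 · 51/184 + 0 = 9384. Thus E[τ] = E[X_τ^2] − E[M_τ] = 9384 − 2601 = 6783 = 51(184 − 51) = 6783.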